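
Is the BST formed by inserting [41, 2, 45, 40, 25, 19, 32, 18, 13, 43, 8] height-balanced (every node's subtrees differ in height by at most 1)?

Tree (level-order array): [41, 2, 45, None, 40, 43, None, 25, None, None, None, 19, 32, 18, None, None, None, 13, None, 8]
Definition: a tree is height-balanced if, at every node, |h(left) - h(right)| <= 1 (empty subtree has height -1).
Bottom-up per-node check:
  node 8: h_left=-1, h_right=-1, diff=0 [OK], height=0
  node 13: h_left=0, h_right=-1, diff=1 [OK], height=1
  node 18: h_left=1, h_right=-1, diff=2 [FAIL (|1--1|=2 > 1)], height=2
  node 19: h_left=2, h_right=-1, diff=3 [FAIL (|2--1|=3 > 1)], height=3
  node 32: h_left=-1, h_right=-1, diff=0 [OK], height=0
  node 25: h_left=3, h_right=0, diff=3 [FAIL (|3-0|=3 > 1)], height=4
  node 40: h_left=4, h_right=-1, diff=5 [FAIL (|4--1|=5 > 1)], height=5
  node 2: h_left=-1, h_right=5, diff=6 [FAIL (|-1-5|=6 > 1)], height=6
  node 43: h_left=-1, h_right=-1, diff=0 [OK], height=0
  node 45: h_left=0, h_right=-1, diff=1 [OK], height=1
  node 41: h_left=6, h_right=1, diff=5 [FAIL (|6-1|=5 > 1)], height=7
Node 18 violates the condition: |1 - -1| = 2 > 1.
Result: Not balanced


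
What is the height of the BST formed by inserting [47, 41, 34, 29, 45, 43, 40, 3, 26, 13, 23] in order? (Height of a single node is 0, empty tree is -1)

Insertion order: [47, 41, 34, 29, 45, 43, 40, 3, 26, 13, 23]
Tree (level-order array): [47, 41, None, 34, 45, 29, 40, 43, None, 3, None, None, None, None, None, None, 26, 13, None, None, 23]
Compute height bottom-up (empty subtree = -1):
  height(23) = 1 + max(-1, -1) = 0
  height(13) = 1 + max(-1, 0) = 1
  height(26) = 1 + max(1, -1) = 2
  height(3) = 1 + max(-1, 2) = 3
  height(29) = 1 + max(3, -1) = 4
  height(40) = 1 + max(-1, -1) = 0
  height(34) = 1 + max(4, 0) = 5
  height(43) = 1 + max(-1, -1) = 0
  height(45) = 1 + max(0, -1) = 1
  height(41) = 1 + max(5, 1) = 6
  height(47) = 1 + max(6, -1) = 7
Height = 7


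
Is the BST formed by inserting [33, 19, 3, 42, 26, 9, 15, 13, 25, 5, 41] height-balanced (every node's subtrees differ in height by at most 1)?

Tree (level-order array): [33, 19, 42, 3, 26, 41, None, None, 9, 25, None, None, None, 5, 15, None, None, None, None, 13]
Definition: a tree is height-balanced if, at every node, |h(left) - h(right)| <= 1 (empty subtree has height -1).
Bottom-up per-node check:
  node 5: h_left=-1, h_right=-1, diff=0 [OK], height=0
  node 13: h_left=-1, h_right=-1, diff=0 [OK], height=0
  node 15: h_left=0, h_right=-1, diff=1 [OK], height=1
  node 9: h_left=0, h_right=1, diff=1 [OK], height=2
  node 3: h_left=-1, h_right=2, diff=3 [FAIL (|-1-2|=3 > 1)], height=3
  node 25: h_left=-1, h_right=-1, diff=0 [OK], height=0
  node 26: h_left=0, h_right=-1, diff=1 [OK], height=1
  node 19: h_left=3, h_right=1, diff=2 [FAIL (|3-1|=2 > 1)], height=4
  node 41: h_left=-1, h_right=-1, diff=0 [OK], height=0
  node 42: h_left=0, h_right=-1, diff=1 [OK], height=1
  node 33: h_left=4, h_right=1, diff=3 [FAIL (|4-1|=3 > 1)], height=5
Node 3 violates the condition: |-1 - 2| = 3 > 1.
Result: Not balanced


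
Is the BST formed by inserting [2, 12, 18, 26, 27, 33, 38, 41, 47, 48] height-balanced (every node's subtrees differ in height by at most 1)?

Tree (level-order array): [2, None, 12, None, 18, None, 26, None, 27, None, 33, None, 38, None, 41, None, 47, None, 48]
Definition: a tree is height-balanced if, at every node, |h(left) - h(right)| <= 1 (empty subtree has height -1).
Bottom-up per-node check:
  node 48: h_left=-1, h_right=-1, diff=0 [OK], height=0
  node 47: h_left=-1, h_right=0, diff=1 [OK], height=1
  node 41: h_left=-1, h_right=1, diff=2 [FAIL (|-1-1|=2 > 1)], height=2
  node 38: h_left=-1, h_right=2, diff=3 [FAIL (|-1-2|=3 > 1)], height=3
  node 33: h_left=-1, h_right=3, diff=4 [FAIL (|-1-3|=4 > 1)], height=4
  node 27: h_left=-1, h_right=4, diff=5 [FAIL (|-1-4|=5 > 1)], height=5
  node 26: h_left=-1, h_right=5, diff=6 [FAIL (|-1-5|=6 > 1)], height=6
  node 18: h_left=-1, h_right=6, diff=7 [FAIL (|-1-6|=7 > 1)], height=7
  node 12: h_left=-1, h_right=7, diff=8 [FAIL (|-1-7|=8 > 1)], height=8
  node 2: h_left=-1, h_right=8, diff=9 [FAIL (|-1-8|=9 > 1)], height=9
Node 41 violates the condition: |-1 - 1| = 2 > 1.
Result: Not balanced


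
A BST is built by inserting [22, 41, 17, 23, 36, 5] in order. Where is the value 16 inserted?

Starting tree (level order): [22, 17, 41, 5, None, 23, None, None, None, None, 36]
Insertion path: 22 -> 17 -> 5
Result: insert 16 as right child of 5
Final tree (level order): [22, 17, 41, 5, None, 23, None, None, 16, None, 36]


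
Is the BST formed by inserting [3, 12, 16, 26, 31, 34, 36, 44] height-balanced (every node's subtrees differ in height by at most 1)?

Tree (level-order array): [3, None, 12, None, 16, None, 26, None, 31, None, 34, None, 36, None, 44]
Definition: a tree is height-balanced if, at every node, |h(left) - h(right)| <= 1 (empty subtree has height -1).
Bottom-up per-node check:
  node 44: h_left=-1, h_right=-1, diff=0 [OK], height=0
  node 36: h_left=-1, h_right=0, diff=1 [OK], height=1
  node 34: h_left=-1, h_right=1, diff=2 [FAIL (|-1-1|=2 > 1)], height=2
  node 31: h_left=-1, h_right=2, diff=3 [FAIL (|-1-2|=3 > 1)], height=3
  node 26: h_left=-1, h_right=3, diff=4 [FAIL (|-1-3|=4 > 1)], height=4
  node 16: h_left=-1, h_right=4, diff=5 [FAIL (|-1-4|=5 > 1)], height=5
  node 12: h_left=-1, h_right=5, diff=6 [FAIL (|-1-5|=6 > 1)], height=6
  node 3: h_left=-1, h_right=6, diff=7 [FAIL (|-1-6|=7 > 1)], height=7
Node 34 violates the condition: |-1 - 1| = 2 > 1.
Result: Not balanced


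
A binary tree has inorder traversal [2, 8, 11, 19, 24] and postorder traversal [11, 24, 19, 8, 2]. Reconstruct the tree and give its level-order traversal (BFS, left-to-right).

Inorder:   [2, 8, 11, 19, 24]
Postorder: [11, 24, 19, 8, 2]
Algorithm: postorder visits root last, so walk postorder right-to-left;
each value is the root of the current inorder slice — split it at that
value, recurse on the right subtree first, then the left.
Recursive splits:
  root=2; inorder splits into left=[], right=[8, 11, 19, 24]
  root=8; inorder splits into left=[], right=[11, 19, 24]
  root=19; inorder splits into left=[11], right=[24]
  root=24; inorder splits into left=[], right=[]
  root=11; inorder splits into left=[], right=[]
Reconstructed level-order: [2, 8, 19, 11, 24]


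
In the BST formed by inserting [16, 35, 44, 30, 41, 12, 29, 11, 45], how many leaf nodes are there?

Tree built from: [16, 35, 44, 30, 41, 12, 29, 11, 45]
Tree (level-order array): [16, 12, 35, 11, None, 30, 44, None, None, 29, None, 41, 45]
Rule: A leaf has 0 children.
Per-node child counts:
  node 16: 2 child(ren)
  node 12: 1 child(ren)
  node 11: 0 child(ren)
  node 35: 2 child(ren)
  node 30: 1 child(ren)
  node 29: 0 child(ren)
  node 44: 2 child(ren)
  node 41: 0 child(ren)
  node 45: 0 child(ren)
Matching nodes: [11, 29, 41, 45]
Count of leaf nodes: 4


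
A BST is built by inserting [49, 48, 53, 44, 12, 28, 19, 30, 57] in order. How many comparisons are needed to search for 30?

Search path for 30: 49 -> 48 -> 44 -> 12 -> 28 -> 30
Found: True
Comparisons: 6


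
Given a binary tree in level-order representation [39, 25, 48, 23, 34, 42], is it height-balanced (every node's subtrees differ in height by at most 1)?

Tree (level-order array): [39, 25, 48, 23, 34, 42]
Definition: a tree is height-balanced if, at every node, |h(left) - h(right)| <= 1 (empty subtree has height -1).
Bottom-up per-node check:
  node 23: h_left=-1, h_right=-1, diff=0 [OK], height=0
  node 34: h_left=-1, h_right=-1, diff=0 [OK], height=0
  node 25: h_left=0, h_right=0, diff=0 [OK], height=1
  node 42: h_left=-1, h_right=-1, diff=0 [OK], height=0
  node 48: h_left=0, h_right=-1, diff=1 [OK], height=1
  node 39: h_left=1, h_right=1, diff=0 [OK], height=2
All nodes satisfy the balance condition.
Result: Balanced


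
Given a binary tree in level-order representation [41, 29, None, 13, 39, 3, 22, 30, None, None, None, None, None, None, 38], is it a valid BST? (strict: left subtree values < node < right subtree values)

Level-order array: [41, 29, None, 13, 39, 3, 22, 30, None, None, None, None, None, None, 38]
Validate using subtree bounds (lo, hi): at each node, require lo < value < hi,
then recurse left with hi=value and right with lo=value.
Preorder trace (stopping at first violation):
  at node 41 with bounds (-inf, +inf): OK
  at node 29 with bounds (-inf, 41): OK
  at node 13 with bounds (-inf, 29): OK
  at node 3 with bounds (-inf, 13): OK
  at node 22 with bounds (13, 29): OK
  at node 39 with bounds (29, 41): OK
  at node 30 with bounds (29, 39): OK
  at node 38 with bounds (30, 39): OK
No violation found at any node.
Result: Valid BST


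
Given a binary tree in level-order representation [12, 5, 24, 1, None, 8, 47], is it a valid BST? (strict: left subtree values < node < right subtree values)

Level-order array: [12, 5, 24, 1, None, 8, 47]
Validate using subtree bounds (lo, hi): at each node, require lo < value < hi,
then recurse left with hi=value and right with lo=value.
Preorder trace (stopping at first violation):
  at node 12 with bounds (-inf, +inf): OK
  at node 5 with bounds (-inf, 12): OK
  at node 1 with bounds (-inf, 5): OK
  at node 24 with bounds (12, +inf): OK
  at node 8 with bounds (12, 24): VIOLATION
Node 8 violates its bound: not (12 < 8 < 24).
Result: Not a valid BST


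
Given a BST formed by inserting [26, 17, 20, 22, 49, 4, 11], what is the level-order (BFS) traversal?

Tree insertion order: [26, 17, 20, 22, 49, 4, 11]
Tree (level-order array): [26, 17, 49, 4, 20, None, None, None, 11, None, 22]
BFS from the root, enqueuing left then right child of each popped node:
  queue [26] -> pop 26, enqueue [17, 49], visited so far: [26]
  queue [17, 49] -> pop 17, enqueue [4, 20], visited so far: [26, 17]
  queue [49, 4, 20] -> pop 49, enqueue [none], visited so far: [26, 17, 49]
  queue [4, 20] -> pop 4, enqueue [11], visited so far: [26, 17, 49, 4]
  queue [20, 11] -> pop 20, enqueue [22], visited so far: [26, 17, 49, 4, 20]
  queue [11, 22] -> pop 11, enqueue [none], visited so far: [26, 17, 49, 4, 20, 11]
  queue [22] -> pop 22, enqueue [none], visited so far: [26, 17, 49, 4, 20, 11, 22]
Result: [26, 17, 49, 4, 20, 11, 22]


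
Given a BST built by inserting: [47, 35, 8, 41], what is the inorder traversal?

Tree insertion order: [47, 35, 8, 41]
Tree (level-order array): [47, 35, None, 8, 41]
Inorder traversal: [8, 35, 41, 47]


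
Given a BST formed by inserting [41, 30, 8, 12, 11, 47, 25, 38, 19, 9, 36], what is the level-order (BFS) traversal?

Tree insertion order: [41, 30, 8, 12, 11, 47, 25, 38, 19, 9, 36]
Tree (level-order array): [41, 30, 47, 8, 38, None, None, None, 12, 36, None, 11, 25, None, None, 9, None, 19]
BFS from the root, enqueuing left then right child of each popped node:
  queue [41] -> pop 41, enqueue [30, 47], visited so far: [41]
  queue [30, 47] -> pop 30, enqueue [8, 38], visited so far: [41, 30]
  queue [47, 8, 38] -> pop 47, enqueue [none], visited so far: [41, 30, 47]
  queue [8, 38] -> pop 8, enqueue [12], visited so far: [41, 30, 47, 8]
  queue [38, 12] -> pop 38, enqueue [36], visited so far: [41, 30, 47, 8, 38]
  queue [12, 36] -> pop 12, enqueue [11, 25], visited so far: [41, 30, 47, 8, 38, 12]
  queue [36, 11, 25] -> pop 36, enqueue [none], visited so far: [41, 30, 47, 8, 38, 12, 36]
  queue [11, 25] -> pop 11, enqueue [9], visited so far: [41, 30, 47, 8, 38, 12, 36, 11]
  queue [25, 9] -> pop 25, enqueue [19], visited so far: [41, 30, 47, 8, 38, 12, 36, 11, 25]
  queue [9, 19] -> pop 9, enqueue [none], visited so far: [41, 30, 47, 8, 38, 12, 36, 11, 25, 9]
  queue [19] -> pop 19, enqueue [none], visited so far: [41, 30, 47, 8, 38, 12, 36, 11, 25, 9, 19]
Result: [41, 30, 47, 8, 38, 12, 36, 11, 25, 9, 19]


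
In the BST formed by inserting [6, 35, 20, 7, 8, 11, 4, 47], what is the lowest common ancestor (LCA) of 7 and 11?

Tree insertion order: [6, 35, 20, 7, 8, 11, 4, 47]
Tree (level-order array): [6, 4, 35, None, None, 20, 47, 7, None, None, None, None, 8, None, 11]
In a BST, the LCA of p=7, q=11 is the first node v on the
root-to-leaf path with p <= v <= q (go left if both < v, right if both > v).
Walk from root:
  at 6: both 7 and 11 > 6, go right
  at 35: both 7 and 11 < 35, go left
  at 20: both 7 and 11 < 20, go left
  at 7: 7 <= 7 <= 11, this is the LCA
LCA = 7


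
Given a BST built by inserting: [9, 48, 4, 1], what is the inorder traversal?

Tree insertion order: [9, 48, 4, 1]
Tree (level-order array): [9, 4, 48, 1]
Inorder traversal: [1, 4, 9, 48]


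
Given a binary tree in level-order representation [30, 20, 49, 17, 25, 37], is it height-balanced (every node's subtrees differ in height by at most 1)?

Tree (level-order array): [30, 20, 49, 17, 25, 37]
Definition: a tree is height-balanced if, at every node, |h(left) - h(right)| <= 1 (empty subtree has height -1).
Bottom-up per-node check:
  node 17: h_left=-1, h_right=-1, diff=0 [OK], height=0
  node 25: h_left=-1, h_right=-1, diff=0 [OK], height=0
  node 20: h_left=0, h_right=0, diff=0 [OK], height=1
  node 37: h_left=-1, h_right=-1, diff=0 [OK], height=0
  node 49: h_left=0, h_right=-1, diff=1 [OK], height=1
  node 30: h_left=1, h_right=1, diff=0 [OK], height=2
All nodes satisfy the balance condition.
Result: Balanced


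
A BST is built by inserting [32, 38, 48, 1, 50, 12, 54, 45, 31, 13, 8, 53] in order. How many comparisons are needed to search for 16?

Search path for 16: 32 -> 1 -> 12 -> 31 -> 13
Found: False
Comparisons: 5


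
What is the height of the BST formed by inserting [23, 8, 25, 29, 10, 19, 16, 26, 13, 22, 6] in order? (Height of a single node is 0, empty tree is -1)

Insertion order: [23, 8, 25, 29, 10, 19, 16, 26, 13, 22, 6]
Tree (level-order array): [23, 8, 25, 6, 10, None, 29, None, None, None, 19, 26, None, 16, 22, None, None, 13]
Compute height bottom-up (empty subtree = -1):
  height(6) = 1 + max(-1, -1) = 0
  height(13) = 1 + max(-1, -1) = 0
  height(16) = 1 + max(0, -1) = 1
  height(22) = 1 + max(-1, -1) = 0
  height(19) = 1 + max(1, 0) = 2
  height(10) = 1 + max(-1, 2) = 3
  height(8) = 1 + max(0, 3) = 4
  height(26) = 1 + max(-1, -1) = 0
  height(29) = 1 + max(0, -1) = 1
  height(25) = 1 + max(-1, 1) = 2
  height(23) = 1 + max(4, 2) = 5
Height = 5


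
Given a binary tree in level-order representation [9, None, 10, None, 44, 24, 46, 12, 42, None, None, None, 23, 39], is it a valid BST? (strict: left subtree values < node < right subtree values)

Level-order array: [9, None, 10, None, 44, 24, 46, 12, 42, None, None, None, 23, 39]
Validate using subtree bounds (lo, hi): at each node, require lo < value < hi,
then recurse left with hi=value and right with lo=value.
Preorder trace (stopping at first violation):
  at node 9 with bounds (-inf, +inf): OK
  at node 10 with bounds (9, +inf): OK
  at node 44 with bounds (10, +inf): OK
  at node 24 with bounds (10, 44): OK
  at node 12 with bounds (10, 24): OK
  at node 23 with bounds (12, 24): OK
  at node 42 with bounds (24, 44): OK
  at node 39 with bounds (24, 42): OK
  at node 46 with bounds (44, +inf): OK
No violation found at any node.
Result: Valid BST


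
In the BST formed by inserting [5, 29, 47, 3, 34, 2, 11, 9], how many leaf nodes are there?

Tree built from: [5, 29, 47, 3, 34, 2, 11, 9]
Tree (level-order array): [5, 3, 29, 2, None, 11, 47, None, None, 9, None, 34]
Rule: A leaf has 0 children.
Per-node child counts:
  node 5: 2 child(ren)
  node 3: 1 child(ren)
  node 2: 0 child(ren)
  node 29: 2 child(ren)
  node 11: 1 child(ren)
  node 9: 0 child(ren)
  node 47: 1 child(ren)
  node 34: 0 child(ren)
Matching nodes: [2, 9, 34]
Count of leaf nodes: 3


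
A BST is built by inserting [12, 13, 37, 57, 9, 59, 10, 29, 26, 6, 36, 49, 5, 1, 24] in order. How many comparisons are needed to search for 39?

Search path for 39: 12 -> 13 -> 37 -> 57 -> 49
Found: False
Comparisons: 5


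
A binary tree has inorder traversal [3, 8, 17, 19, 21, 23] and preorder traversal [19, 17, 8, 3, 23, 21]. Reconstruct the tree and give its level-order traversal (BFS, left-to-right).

Inorder:  [3, 8, 17, 19, 21, 23]
Preorder: [19, 17, 8, 3, 23, 21]
Algorithm: preorder visits root first, so consume preorder in order;
for each root, split the current inorder slice at that value into
left-subtree inorder and right-subtree inorder, then recurse.
Recursive splits:
  root=19; inorder splits into left=[3, 8, 17], right=[21, 23]
  root=17; inorder splits into left=[3, 8], right=[]
  root=8; inorder splits into left=[3], right=[]
  root=3; inorder splits into left=[], right=[]
  root=23; inorder splits into left=[21], right=[]
  root=21; inorder splits into left=[], right=[]
Reconstructed level-order: [19, 17, 23, 8, 21, 3]


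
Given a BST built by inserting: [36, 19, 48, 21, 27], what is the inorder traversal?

Tree insertion order: [36, 19, 48, 21, 27]
Tree (level-order array): [36, 19, 48, None, 21, None, None, None, 27]
Inorder traversal: [19, 21, 27, 36, 48]


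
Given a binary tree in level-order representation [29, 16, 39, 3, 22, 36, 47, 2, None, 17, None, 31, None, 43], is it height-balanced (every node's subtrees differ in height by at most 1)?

Tree (level-order array): [29, 16, 39, 3, 22, 36, 47, 2, None, 17, None, 31, None, 43]
Definition: a tree is height-balanced if, at every node, |h(left) - h(right)| <= 1 (empty subtree has height -1).
Bottom-up per-node check:
  node 2: h_left=-1, h_right=-1, diff=0 [OK], height=0
  node 3: h_left=0, h_right=-1, diff=1 [OK], height=1
  node 17: h_left=-1, h_right=-1, diff=0 [OK], height=0
  node 22: h_left=0, h_right=-1, diff=1 [OK], height=1
  node 16: h_left=1, h_right=1, diff=0 [OK], height=2
  node 31: h_left=-1, h_right=-1, diff=0 [OK], height=0
  node 36: h_left=0, h_right=-1, diff=1 [OK], height=1
  node 43: h_left=-1, h_right=-1, diff=0 [OK], height=0
  node 47: h_left=0, h_right=-1, diff=1 [OK], height=1
  node 39: h_left=1, h_right=1, diff=0 [OK], height=2
  node 29: h_left=2, h_right=2, diff=0 [OK], height=3
All nodes satisfy the balance condition.
Result: Balanced


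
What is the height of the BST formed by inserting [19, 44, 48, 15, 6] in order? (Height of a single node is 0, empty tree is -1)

Insertion order: [19, 44, 48, 15, 6]
Tree (level-order array): [19, 15, 44, 6, None, None, 48]
Compute height bottom-up (empty subtree = -1):
  height(6) = 1 + max(-1, -1) = 0
  height(15) = 1 + max(0, -1) = 1
  height(48) = 1 + max(-1, -1) = 0
  height(44) = 1 + max(-1, 0) = 1
  height(19) = 1 + max(1, 1) = 2
Height = 2


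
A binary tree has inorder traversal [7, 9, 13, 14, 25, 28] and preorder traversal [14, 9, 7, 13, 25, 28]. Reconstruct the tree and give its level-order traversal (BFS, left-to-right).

Inorder:  [7, 9, 13, 14, 25, 28]
Preorder: [14, 9, 7, 13, 25, 28]
Algorithm: preorder visits root first, so consume preorder in order;
for each root, split the current inorder slice at that value into
left-subtree inorder and right-subtree inorder, then recurse.
Recursive splits:
  root=14; inorder splits into left=[7, 9, 13], right=[25, 28]
  root=9; inorder splits into left=[7], right=[13]
  root=7; inorder splits into left=[], right=[]
  root=13; inorder splits into left=[], right=[]
  root=25; inorder splits into left=[], right=[28]
  root=28; inorder splits into left=[], right=[]
Reconstructed level-order: [14, 9, 25, 7, 13, 28]


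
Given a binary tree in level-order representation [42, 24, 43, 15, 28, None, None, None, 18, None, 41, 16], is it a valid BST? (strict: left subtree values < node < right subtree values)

Level-order array: [42, 24, 43, 15, 28, None, None, None, 18, None, 41, 16]
Validate using subtree bounds (lo, hi): at each node, require lo < value < hi,
then recurse left with hi=value and right with lo=value.
Preorder trace (stopping at first violation):
  at node 42 with bounds (-inf, +inf): OK
  at node 24 with bounds (-inf, 42): OK
  at node 15 with bounds (-inf, 24): OK
  at node 18 with bounds (15, 24): OK
  at node 16 with bounds (15, 18): OK
  at node 28 with bounds (24, 42): OK
  at node 41 with bounds (28, 42): OK
  at node 43 with bounds (42, +inf): OK
No violation found at any node.
Result: Valid BST


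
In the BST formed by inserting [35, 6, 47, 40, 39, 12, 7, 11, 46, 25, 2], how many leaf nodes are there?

Tree built from: [35, 6, 47, 40, 39, 12, 7, 11, 46, 25, 2]
Tree (level-order array): [35, 6, 47, 2, 12, 40, None, None, None, 7, 25, 39, 46, None, 11]
Rule: A leaf has 0 children.
Per-node child counts:
  node 35: 2 child(ren)
  node 6: 2 child(ren)
  node 2: 0 child(ren)
  node 12: 2 child(ren)
  node 7: 1 child(ren)
  node 11: 0 child(ren)
  node 25: 0 child(ren)
  node 47: 1 child(ren)
  node 40: 2 child(ren)
  node 39: 0 child(ren)
  node 46: 0 child(ren)
Matching nodes: [2, 11, 25, 39, 46]
Count of leaf nodes: 5


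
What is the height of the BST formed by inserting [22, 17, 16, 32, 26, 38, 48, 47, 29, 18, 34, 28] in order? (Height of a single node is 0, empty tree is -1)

Insertion order: [22, 17, 16, 32, 26, 38, 48, 47, 29, 18, 34, 28]
Tree (level-order array): [22, 17, 32, 16, 18, 26, 38, None, None, None, None, None, 29, 34, 48, 28, None, None, None, 47]
Compute height bottom-up (empty subtree = -1):
  height(16) = 1 + max(-1, -1) = 0
  height(18) = 1 + max(-1, -1) = 0
  height(17) = 1 + max(0, 0) = 1
  height(28) = 1 + max(-1, -1) = 0
  height(29) = 1 + max(0, -1) = 1
  height(26) = 1 + max(-1, 1) = 2
  height(34) = 1 + max(-1, -1) = 0
  height(47) = 1 + max(-1, -1) = 0
  height(48) = 1 + max(0, -1) = 1
  height(38) = 1 + max(0, 1) = 2
  height(32) = 1 + max(2, 2) = 3
  height(22) = 1 + max(1, 3) = 4
Height = 4


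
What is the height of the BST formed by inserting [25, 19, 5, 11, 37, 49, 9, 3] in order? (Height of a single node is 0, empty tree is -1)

Insertion order: [25, 19, 5, 11, 37, 49, 9, 3]
Tree (level-order array): [25, 19, 37, 5, None, None, 49, 3, 11, None, None, None, None, 9]
Compute height bottom-up (empty subtree = -1):
  height(3) = 1 + max(-1, -1) = 0
  height(9) = 1 + max(-1, -1) = 0
  height(11) = 1 + max(0, -1) = 1
  height(5) = 1 + max(0, 1) = 2
  height(19) = 1 + max(2, -1) = 3
  height(49) = 1 + max(-1, -1) = 0
  height(37) = 1 + max(-1, 0) = 1
  height(25) = 1 + max(3, 1) = 4
Height = 4


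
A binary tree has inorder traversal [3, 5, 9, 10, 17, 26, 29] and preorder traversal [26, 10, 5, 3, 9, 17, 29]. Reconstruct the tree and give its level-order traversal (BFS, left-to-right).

Inorder:  [3, 5, 9, 10, 17, 26, 29]
Preorder: [26, 10, 5, 3, 9, 17, 29]
Algorithm: preorder visits root first, so consume preorder in order;
for each root, split the current inorder slice at that value into
left-subtree inorder and right-subtree inorder, then recurse.
Recursive splits:
  root=26; inorder splits into left=[3, 5, 9, 10, 17], right=[29]
  root=10; inorder splits into left=[3, 5, 9], right=[17]
  root=5; inorder splits into left=[3], right=[9]
  root=3; inorder splits into left=[], right=[]
  root=9; inorder splits into left=[], right=[]
  root=17; inorder splits into left=[], right=[]
  root=29; inorder splits into left=[], right=[]
Reconstructed level-order: [26, 10, 29, 5, 17, 3, 9]


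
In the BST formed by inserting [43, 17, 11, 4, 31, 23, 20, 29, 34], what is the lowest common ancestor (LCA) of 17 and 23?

Tree insertion order: [43, 17, 11, 4, 31, 23, 20, 29, 34]
Tree (level-order array): [43, 17, None, 11, 31, 4, None, 23, 34, None, None, 20, 29]
In a BST, the LCA of p=17, q=23 is the first node v on the
root-to-leaf path with p <= v <= q (go left if both < v, right if both > v).
Walk from root:
  at 43: both 17 and 23 < 43, go left
  at 17: 17 <= 17 <= 23, this is the LCA
LCA = 17


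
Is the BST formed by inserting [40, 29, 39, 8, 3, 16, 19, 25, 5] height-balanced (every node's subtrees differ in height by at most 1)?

Tree (level-order array): [40, 29, None, 8, 39, 3, 16, None, None, None, 5, None, 19, None, None, None, 25]
Definition: a tree is height-balanced if, at every node, |h(left) - h(right)| <= 1 (empty subtree has height -1).
Bottom-up per-node check:
  node 5: h_left=-1, h_right=-1, diff=0 [OK], height=0
  node 3: h_left=-1, h_right=0, diff=1 [OK], height=1
  node 25: h_left=-1, h_right=-1, diff=0 [OK], height=0
  node 19: h_left=-1, h_right=0, diff=1 [OK], height=1
  node 16: h_left=-1, h_right=1, diff=2 [FAIL (|-1-1|=2 > 1)], height=2
  node 8: h_left=1, h_right=2, diff=1 [OK], height=3
  node 39: h_left=-1, h_right=-1, diff=0 [OK], height=0
  node 29: h_left=3, h_right=0, diff=3 [FAIL (|3-0|=3 > 1)], height=4
  node 40: h_left=4, h_right=-1, diff=5 [FAIL (|4--1|=5 > 1)], height=5
Node 16 violates the condition: |-1 - 1| = 2 > 1.
Result: Not balanced


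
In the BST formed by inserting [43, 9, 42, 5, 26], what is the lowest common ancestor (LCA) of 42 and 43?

Tree insertion order: [43, 9, 42, 5, 26]
Tree (level-order array): [43, 9, None, 5, 42, None, None, 26]
In a BST, the LCA of p=42, q=43 is the first node v on the
root-to-leaf path with p <= v <= q (go left if both < v, right if both > v).
Walk from root:
  at 43: 42 <= 43 <= 43, this is the LCA
LCA = 43


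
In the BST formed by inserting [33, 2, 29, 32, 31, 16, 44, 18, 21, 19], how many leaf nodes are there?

Tree built from: [33, 2, 29, 32, 31, 16, 44, 18, 21, 19]
Tree (level-order array): [33, 2, 44, None, 29, None, None, 16, 32, None, 18, 31, None, None, 21, None, None, 19]
Rule: A leaf has 0 children.
Per-node child counts:
  node 33: 2 child(ren)
  node 2: 1 child(ren)
  node 29: 2 child(ren)
  node 16: 1 child(ren)
  node 18: 1 child(ren)
  node 21: 1 child(ren)
  node 19: 0 child(ren)
  node 32: 1 child(ren)
  node 31: 0 child(ren)
  node 44: 0 child(ren)
Matching nodes: [19, 31, 44]
Count of leaf nodes: 3


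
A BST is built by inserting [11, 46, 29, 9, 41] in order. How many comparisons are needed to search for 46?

Search path for 46: 11 -> 46
Found: True
Comparisons: 2


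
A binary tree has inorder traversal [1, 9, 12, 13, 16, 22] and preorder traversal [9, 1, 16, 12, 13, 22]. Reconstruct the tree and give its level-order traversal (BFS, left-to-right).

Inorder:  [1, 9, 12, 13, 16, 22]
Preorder: [9, 1, 16, 12, 13, 22]
Algorithm: preorder visits root first, so consume preorder in order;
for each root, split the current inorder slice at that value into
left-subtree inorder and right-subtree inorder, then recurse.
Recursive splits:
  root=9; inorder splits into left=[1], right=[12, 13, 16, 22]
  root=1; inorder splits into left=[], right=[]
  root=16; inorder splits into left=[12, 13], right=[22]
  root=12; inorder splits into left=[], right=[13]
  root=13; inorder splits into left=[], right=[]
  root=22; inorder splits into left=[], right=[]
Reconstructed level-order: [9, 1, 16, 12, 22, 13]


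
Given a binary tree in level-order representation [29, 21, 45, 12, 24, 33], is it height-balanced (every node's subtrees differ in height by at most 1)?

Tree (level-order array): [29, 21, 45, 12, 24, 33]
Definition: a tree is height-balanced if, at every node, |h(left) - h(right)| <= 1 (empty subtree has height -1).
Bottom-up per-node check:
  node 12: h_left=-1, h_right=-1, diff=0 [OK], height=0
  node 24: h_left=-1, h_right=-1, diff=0 [OK], height=0
  node 21: h_left=0, h_right=0, diff=0 [OK], height=1
  node 33: h_left=-1, h_right=-1, diff=0 [OK], height=0
  node 45: h_left=0, h_right=-1, diff=1 [OK], height=1
  node 29: h_left=1, h_right=1, diff=0 [OK], height=2
All nodes satisfy the balance condition.
Result: Balanced


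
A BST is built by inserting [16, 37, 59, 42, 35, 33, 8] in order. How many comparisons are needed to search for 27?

Search path for 27: 16 -> 37 -> 35 -> 33
Found: False
Comparisons: 4


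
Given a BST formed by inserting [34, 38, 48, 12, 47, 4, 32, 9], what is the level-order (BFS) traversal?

Tree insertion order: [34, 38, 48, 12, 47, 4, 32, 9]
Tree (level-order array): [34, 12, 38, 4, 32, None, 48, None, 9, None, None, 47]
BFS from the root, enqueuing left then right child of each popped node:
  queue [34] -> pop 34, enqueue [12, 38], visited so far: [34]
  queue [12, 38] -> pop 12, enqueue [4, 32], visited so far: [34, 12]
  queue [38, 4, 32] -> pop 38, enqueue [48], visited so far: [34, 12, 38]
  queue [4, 32, 48] -> pop 4, enqueue [9], visited so far: [34, 12, 38, 4]
  queue [32, 48, 9] -> pop 32, enqueue [none], visited so far: [34, 12, 38, 4, 32]
  queue [48, 9] -> pop 48, enqueue [47], visited so far: [34, 12, 38, 4, 32, 48]
  queue [9, 47] -> pop 9, enqueue [none], visited so far: [34, 12, 38, 4, 32, 48, 9]
  queue [47] -> pop 47, enqueue [none], visited so far: [34, 12, 38, 4, 32, 48, 9, 47]
Result: [34, 12, 38, 4, 32, 48, 9, 47]


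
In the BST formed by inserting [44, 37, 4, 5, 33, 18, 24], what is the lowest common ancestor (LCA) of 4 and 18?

Tree insertion order: [44, 37, 4, 5, 33, 18, 24]
Tree (level-order array): [44, 37, None, 4, None, None, 5, None, 33, 18, None, None, 24]
In a BST, the LCA of p=4, q=18 is the first node v on the
root-to-leaf path with p <= v <= q (go left if both < v, right if both > v).
Walk from root:
  at 44: both 4 and 18 < 44, go left
  at 37: both 4 and 18 < 37, go left
  at 4: 4 <= 4 <= 18, this is the LCA
LCA = 4


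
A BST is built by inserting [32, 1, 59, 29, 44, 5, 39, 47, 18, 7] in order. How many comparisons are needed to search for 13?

Search path for 13: 32 -> 1 -> 29 -> 5 -> 18 -> 7
Found: False
Comparisons: 6


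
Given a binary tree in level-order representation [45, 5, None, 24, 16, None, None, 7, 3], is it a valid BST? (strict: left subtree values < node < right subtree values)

Level-order array: [45, 5, None, 24, 16, None, None, 7, 3]
Validate using subtree bounds (lo, hi): at each node, require lo < value < hi,
then recurse left with hi=value and right with lo=value.
Preorder trace (stopping at first violation):
  at node 45 with bounds (-inf, +inf): OK
  at node 5 with bounds (-inf, 45): OK
  at node 24 with bounds (-inf, 5): VIOLATION
Node 24 violates its bound: not (-inf < 24 < 5).
Result: Not a valid BST


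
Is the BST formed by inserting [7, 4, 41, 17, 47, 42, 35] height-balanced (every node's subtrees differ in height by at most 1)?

Tree (level-order array): [7, 4, 41, None, None, 17, 47, None, 35, 42]
Definition: a tree is height-balanced if, at every node, |h(left) - h(right)| <= 1 (empty subtree has height -1).
Bottom-up per-node check:
  node 4: h_left=-1, h_right=-1, diff=0 [OK], height=0
  node 35: h_left=-1, h_right=-1, diff=0 [OK], height=0
  node 17: h_left=-1, h_right=0, diff=1 [OK], height=1
  node 42: h_left=-1, h_right=-1, diff=0 [OK], height=0
  node 47: h_left=0, h_right=-1, diff=1 [OK], height=1
  node 41: h_left=1, h_right=1, diff=0 [OK], height=2
  node 7: h_left=0, h_right=2, diff=2 [FAIL (|0-2|=2 > 1)], height=3
Node 7 violates the condition: |0 - 2| = 2 > 1.
Result: Not balanced


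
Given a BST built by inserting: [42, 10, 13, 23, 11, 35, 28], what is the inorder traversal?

Tree insertion order: [42, 10, 13, 23, 11, 35, 28]
Tree (level-order array): [42, 10, None, None, 13, 11, 23, None, None, None, 35, 28]
Inorder traversal: [10, 11, 13, 23, 28, 35, 42]


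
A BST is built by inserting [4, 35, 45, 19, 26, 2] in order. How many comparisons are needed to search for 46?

Search path for 46: 4 -> 35 -> 45
Found: False
Comparisons: 3


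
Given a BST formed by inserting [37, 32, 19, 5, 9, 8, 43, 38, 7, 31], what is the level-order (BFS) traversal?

Tree insertion order: [37, 32, 19, 5, 9, 8, 43, 38, 7, 31]
Tree (level-order array): [37, 32, 43, 19, None, 38, None, 5, 31, None, None, None, 9, None, None, 8, None, 7]
BFS from the root, enqueuing left then right child of each popped node:
  queue [37] -> pop 37, enqueue [32, 43], visited so far: [37]
  queue [32, 43] -> pop 32, enqueue [19], visited so far: [37, 32]
  queue [43, 19] -> pop 43, enqueue [38], visited so far: [37, 32, 43]
  queue [19, 38] -> pop 19, enqueue [5, 31], visited so far: [37, 32, 43, 19]
  queue [38, 5, 31] -> pop 38, enqueue [none], visited so far: [37, 32, 43, 19, 38]
  queue [5, 31] -> pop 5, enqueue [9], visited so far: [37, 32, 43, 19, 38, 5]
  queue [31, 9] -> pop 31, enqueue [none], visited so far: [37, 32, 43, 19, 38, 5, 31]
  queue [9] -> pop 9, enqueue [8], visited so far: [37, 32, 43, 19, 38, 5, 31, 9]
  queue [8] -> pop 8, enqueue [7], visited so far: [37, 32, 43, 19, 38, 5, 31, 9, 8]
  queue [7] -> pop 7, enqueue [none], visited so far: [37, 32, 43, 19, 38, 5, 31, 9, 8, 7]
Result: [37, 32, 43, 19, 38, 5, 31, 9, 8, 7]


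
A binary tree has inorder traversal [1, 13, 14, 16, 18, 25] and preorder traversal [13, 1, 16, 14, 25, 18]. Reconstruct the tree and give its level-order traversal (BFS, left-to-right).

Inorder:  [1, 13, 14, 16, 18, 25]
Preorder: [13, 1, 16, 14, 25, 18]
Algorithm: preorder visits root first, so consume preorder in order;
for each root, split the current inorder slice at that value into
left-subtree inorder and right-subtree inorder, then recurse.
Recursive splits:
  root=13; inorder splits into left=[1], right=[14, 16, 18, 25]
  root=1; inorder splits into left=[], right=[]
  root=16; inorder splits into left=[14], right=[18, 25]
  root=14; inorder splits into left=[], right=[]
  root=25; inorder splits into left=[18], right=[]
  root=18; inorder splits into left=[], right=[]
Reconstructed level-order: [13, 1, 16, 14, 25, 18]


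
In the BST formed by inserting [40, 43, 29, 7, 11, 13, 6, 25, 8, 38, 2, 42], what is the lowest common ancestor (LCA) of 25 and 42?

Tree insertion order: [40, 43, 29, 7, 11, 13, 6, 25, 8, 38, 2, 42]
Tree (level-order array): [40, 29, 43, 7, 38, 42, None, 6, 11, None, None, None, None, 2, None, 8, 13, None, None, None, None, None, 25]
In a BST, the LCA of p=25, q=42 is the first node v on the
root-to-leaf path with p <= v <= q (go left if both < v, right if both > v).
Walk from root:
  at 40: 25 <= 40 <= 42, this is the LCA
LCA = 40


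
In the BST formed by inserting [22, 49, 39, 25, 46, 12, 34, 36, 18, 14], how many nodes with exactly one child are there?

Tree built from: [22, 49, 39, 25, 46, 12, 34, 36, 18, 14]
Tree (level-order array): [22, 12, 49, None, 18, 39, None, 14, None, 25, 46, None, None, None, 34, None, None, None, 36]
Rule: These are nodes with exactly 1 non-null child.
Per-node child counts:
  node 22: 2 child(ren)
  node 12: 1 child(ren)
  node 18: 1 child(ren)
  node 14: 0 child(ren)
  node 49: 1 child(ren)
  node 39: 2 child(ren)
  node 25: 1 child(ren)
  node 34: 1 child(ren)
  node 36: 0 child(ren)
  node 46: 0 child(ren)
Matching nodes: [12, 18, 49, 25, 34]
Count of nodes with exactly one child: 5


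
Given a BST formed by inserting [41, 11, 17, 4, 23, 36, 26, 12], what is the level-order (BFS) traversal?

Tree insertion order: [41, 11, 17, 4, 23, 36, 26, 12]
Tree (level-order array): [41, 11, None, 4, 17, None, None, 12, 23, None, None, None, 36, 26]
BFS from the root, enqueuing left then right child of each popped node:
  queue [41] -> pop 41, enqueue [11], visited so far: [41]
  queue [11] -> pop 11, enqueue [4, 17], visited so far: [41, 11]
  queue [4, 17] -> pop 4, enqueue [none], visited so far: [41, 11, 4]
  queue [17] -> pop 17, enqueue [12, 23], visited so far: [41, 11, 4, 17]
  queue [12, 23] -> pop 12, enqueue [none], visited so far: [41, 11, 4, 17, 12]
  queue [23] -> pop 23, enqueue [36], visited so far: [41, 11, 4, 17, 12, 23]
  queue [36] -> pop 36, enqueue [26], visited so far: [41, 11, 4, 17, 12, 23, 36]
  queue [26] -> pop 26, enqueue [none], visited so far: [41, 11, 4, 17, 12, 23, 36, 26]
Result: [41, 11, 4, 17, 12, 23, 36, 26]


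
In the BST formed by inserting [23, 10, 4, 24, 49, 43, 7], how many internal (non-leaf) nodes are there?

Tree built from: [23, 10, 4, 24, 49, 43, 7]
Tree (level-order array): [23, 10, 24, 4, None, None, 49, None, 7, 43]
Rule: An internal node has at least one child.
Per-node child counts:
  node 23: 2 child(ren)
  node 10: 1 child(ren)
  node 4: 1 child(ren)
  node 7: 0 child(ren)
  node 24: 1 child(ren)
  node 49: 1 child(ren)
  node 43: 0 child(ren)
Matching nodes: [23, 10, 4, 24, 49]
Count of internal (non-leaf) nodes: 5


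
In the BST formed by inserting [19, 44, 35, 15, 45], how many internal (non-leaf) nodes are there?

Tree built from: [19, 44, 35, 15, 45]
Tree (level-order array): [19, 15, 44, None, None, 35, 45]
Rule: An internal node has at least one child.
Per-node child counts:
  node 19: 2 child(ren)
  node 15: 0 child(ren)
  node 44: 2 child(ren)
  node 35: 0 child(ren)
  node 45: 0 child(ren)
Matching nodes: [19, 44]
Count of internal (non-leaf) nodes: 2


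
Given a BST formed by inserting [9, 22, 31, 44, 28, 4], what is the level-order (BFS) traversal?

Tree insertion order: [9, 22, 31, 44, 28, 4]
Tree (level-order array): [9, 4, 22, None, None, None, 31, 28, 44]
BFS from the root, enqueuing left then right child of each popped node:
  queue [9] -> pop 9, enqueue [4, 22], visited so far: [9]
  queue [4, 22] -> pop 4, enqueue [none], visited so far: [9, 4]
  queue [22] -> pop 22, enqueue [31], visited so far: [9, 4, 22]
  queue [31] -> pop 31, enqueue [28, 44], visited so far: [9, 4, 22, 31]
  queue [28, 44] -> pop 28, enqueue [none], visited so far: [9, 4, 22, 31, 28]
  queue [44] -> pop 44, enqueue [none], visited so far: [9, 4, 22, 31, 28, 44]
Result: [9, 4, 22, 31, 28, 44]


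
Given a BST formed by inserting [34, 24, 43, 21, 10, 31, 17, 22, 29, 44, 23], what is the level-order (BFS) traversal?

Tree insertion order: [34, 24, 43, 21, 10, 31, 17, 22, 29, 44, 23]
Tree (level-order array): [34, 24, 43, 21, 31, None, 44, 10, 22, 29, None, None, None, None, 17, None, 23]
BFS from the root, enqueuing left then right child of each popped node:
  queue [34] -> pop 34, enqueue [24, 43], visited so far: [34]
  queue [24, 43] -> pop 24, enqueue [21, 31], visited so far: [34, 24]
  queue [43, 21, 31] -> pop 43, enqueue [44], visited so far: [34, 24, 43]
  queue [21, 31, 44] -> pop 21, enqueue [10, 22], visited so far: [34, 24, 43, 21]
  queue [31, 44, 10, 22] -> pop 31, enqueue [29], visited so far: [34, 24, 43, 21, 31]
  queue [44, 10, 22, 29] -> pop 44, enqueue [none], visited so far: [34, 24, 43, 21, 31, 44]
  queue [10, 22, 29] -> pop 10, enqueue [17], visited so far: [34, 24, 43, 21, 31, 44, 10]
  queue [22, 29, 17] -> pop 22, enqueue [23], visited so far: [34, 24, 43, 21, 31, 44, 10, 22]
  queue [29, 17, 23] -> pop 29, enqueue [none], visited so far: [34, 24, 43, 21, 31, 44, 10, 22, 29]
  queue [17, 23] -> pop 17, enqueue [none], visited so far: [34, 24, 43, 21, 31, 44, 10, 22, 29, 17]
  queue [23] -> pop 23, enqueue [none], visited so far: [34, 24, 43, 21, 31, 44, 10, 22, 29, 17, 23]
Result: [34, 24, 43, 21, 31, 44, 10, 22, 29, 17, 23]


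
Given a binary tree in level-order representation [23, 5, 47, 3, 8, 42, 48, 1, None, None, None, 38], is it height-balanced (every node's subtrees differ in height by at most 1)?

Tree (level-order array): [23, 5, 47, 3, 8, 42, 48, 1, None, None, None, 38]
Definition: a tree is height-balanced if, at every node, |h(left) - h(right)| <= 1 (empty subtree has height -1).
Bottom-up per-node check:
  node 1: h_left=-1, h_right=-1, diff=0 [OK], height=0
  node 3: h_left=0, h_right=-1, diff=1 [OK], height=1
  node 8: h_left=-1, h_right=-1, diff=0 [OK], height=0
  node 5: h_left=1, h_right=0, diff=1 [OK], height=2
  node 38: h_left=-1, h_right=-1, diff=0 [OK], height=0
  node 42: h_left=0, h_right=-1, diff=1 [OK], height=1
  node 48: h_left=-1, h_right=-1, diff=0 [OK], height=0
  node 47: h_left=1, h_right=0, diff=1 [OK], height=2
  node 23: h_left=2, h_right=2, diff=0 [OK], height=3
All nodes satisfy the balance condition.
Result: Balanced


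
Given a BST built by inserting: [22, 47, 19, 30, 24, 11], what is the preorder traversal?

Tree insertion order: [22, 47, 19, 30, 24, 11]
Tree (level-order array): [22, 19, 47, 11, None, 30, None, None, None, 24]
Preorder traversal: [22, 19, 11, 47, 30, 24]


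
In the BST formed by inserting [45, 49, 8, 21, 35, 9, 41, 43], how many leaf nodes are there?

Tree built from: [45, 49, 8, 21, 35, 9, 41, 43]
Tree (level-order array): [45, 8, 49, None, 21, None, None, 9, 35, None, None, None, 41, None, 43]
Rule: A leaf has 0 children.
Per-node child counts:
  node 45: 2 child(ren)
  node 8: 1 child(ren)
  node 21: 2 child(ren)
  node 9: 0 child(ren)
  node 35: 1 child(ren)
  node 41: 1 child(ren)
  node 43: 0 child(ren)
  node 49: 0 child(ren)
Matching nodes: [9, 43, 49]
Count of leaf nodes: 3
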